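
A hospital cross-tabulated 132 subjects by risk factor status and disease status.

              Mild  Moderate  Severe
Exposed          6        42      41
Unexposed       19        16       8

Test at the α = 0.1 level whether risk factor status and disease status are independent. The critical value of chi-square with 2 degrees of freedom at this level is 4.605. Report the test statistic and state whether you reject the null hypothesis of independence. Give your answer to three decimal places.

28.011; reject H₀

Row totals: 89, 43. Column totals: 25, 58, 49. Grand total N = 132.
Expected counts (row total × column total / N):
  Exposed, Mild: 89×25/132 = 16.85606
  Exposed, Moderate: 89×58/132 = 39.10606
  Exposed, Severe: 89×49/132 = 33.03788
  Unexposed, Mild: 43×25/132 = 8.14394
  Unexposed, Moderate: 43×58/132 = 18.89394
  Unexposed, Severe: 43×49/132 = 15.96212
Contributions (O − E)²/E:
  (6 − 16.85606)²/16.85606 = 6.9918
  (42 − 39.10606)²/39.10606 = 0.2142
  (41 − 33.03788)²/33.03788 = 1.9189
  (19 − 8.14394)²/8.14394 = 14.4714
  (16 − 18.89394)²/18.89394 = 0.4433
  (8 − 15.96212)²/15.96212 = 3.9716
χ² = 6.9918 + 0.2142 + 1.9189 + 14.4714 + 0.4433 + 3.9716 = 28.011
df = (2−1)(3−1) = 2. Since 28.011 > 4.605, reject the null hypothesis of independence at α = 0.1.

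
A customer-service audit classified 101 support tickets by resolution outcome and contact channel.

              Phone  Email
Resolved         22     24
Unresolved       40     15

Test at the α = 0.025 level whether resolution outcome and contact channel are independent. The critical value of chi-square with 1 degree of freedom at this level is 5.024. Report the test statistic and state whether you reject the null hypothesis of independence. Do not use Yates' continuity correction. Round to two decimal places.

6.55; reject H₀

Row totals: 46, 55. Column totals: 62, 39. Grand total N = 101.
Expected counts (row total × column total / N):
  Resolved, Phone: 46×62/101 = 28.238
  Resolved, Email: 46×39/101 = 17.762
  Unresolved, Phone: 55×62/101 = 33.762
  Unresolved, Email: 55×39/101 = 21.238
Contributions (O − E)²/E:
  (22 − 28.238)²/28.238 = 1.3780
  (24 − 17.762)²/17.762 = 2.1908
  (40 − 33.762)²/33.762 = 1.1526
  (15 − 21.238)²/21.238 = 1.8322
χ² = 1.3780 + 2.1908 + 1.1526 + 1.8322 = 6.55
df = (2−1)(2−1) = 1. Since 6.55 > 5.024, reject the null hypothesis of independence at α = 0.025.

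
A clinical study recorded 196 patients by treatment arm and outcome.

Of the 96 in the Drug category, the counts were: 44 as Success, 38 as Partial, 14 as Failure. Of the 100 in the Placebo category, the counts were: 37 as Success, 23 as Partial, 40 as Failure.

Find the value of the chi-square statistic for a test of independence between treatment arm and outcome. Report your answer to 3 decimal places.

Row totals: 96, 100. Column totals: 81, 61, 54. Grand total N = 196.
Expected counts (row total × column total / N):
  Drug, Success: 96×81/196 = 39.6735
  Drug, Partial: 96×61/196 = 29.8776
  Drug, Failure: 96×54/196 = 26.4490
  Placebo, Success: 100×81/196 = 41.3265
  Placebo, Partial: 100×61/196 = 31.1224
  Placebo, Failure: 100×54/196 = 27.5510
Contributions (O − E)²/E:
  (44 − 39.6735)²/39.6735 = 0.4718
  (38 − 29.8776)²/29.8776 = 2.2081
  (14 − 26.4490)²/26.4490 = 5.8595
  (37 − 41.3265)²/41.3265 = 0.4529
  (23 − 31.1224)²/31.1224 = 2.1198
  (40 − 27.5510)²/27.5510 = 5.6251
χ² = 0.4718 + 2.2081 + 5.8595 + 0.4529 + 2.1198 + 5.6251 = 16.737

16.737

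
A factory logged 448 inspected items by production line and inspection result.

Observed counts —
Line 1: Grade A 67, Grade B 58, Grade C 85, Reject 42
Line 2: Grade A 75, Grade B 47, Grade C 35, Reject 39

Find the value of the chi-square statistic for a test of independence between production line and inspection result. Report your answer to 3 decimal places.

Row totals: 252, 196. Column totals: 142, 105, 120, 81. Grand total N = 448.
Expected counts (row total × column total / N):
  Line 1, Grade A: 252×142/448 = 79.8750
  Line 1, Grade B: 252×105/448 = 59.0625
  Line 1, Grade C: 252×120/448 = 67.5000
  Line 1, Reject: 252×81/448 = 45.5625
  Line 2, Grade A: 196×142/448 = 62.1250
  Line 2, Grade B: 196×105/448 = 45.9375
  Line 2, Grade C: 196×120/448 = 52.5000
  Line 2, Reject: 196×81/448 = 35.4375
Contributions (O − E)²/E:
  (67 − 79.8750)²/79.8750 = 2.0753
  (58 − 59.0625)²/59.0625 = 0.0191
  (85 − 67.5000)²/67.5000 = 4.5370
  (42 − 45.5625)²/45.5625 = 0.2785
  (75 − 62.1250)²/62.1250 = 2.6683
  (47 − 45.9375)²/45.9375 = 0.0246
  (35 − 52.5000)²/52.5000 = 5.8333
  (39 − 35.4375)²/35.4375 = 0.3581
χ² = 2.0753 + 0.0191 + 4.5370 + 0.2785 + 2.6683 + 0.0246 + 5.8333 + 0.3581 = 15.794

15.794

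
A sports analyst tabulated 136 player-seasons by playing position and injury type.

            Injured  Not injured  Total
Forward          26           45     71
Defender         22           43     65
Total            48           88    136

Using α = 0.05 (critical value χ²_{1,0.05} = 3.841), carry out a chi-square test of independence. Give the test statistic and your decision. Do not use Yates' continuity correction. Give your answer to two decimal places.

Grand total N = 136.
Expected counts (row total × column total / N):
  Forward, Injured: 71×48/136 = 25.059
  Forward, Not injured: 71×88/136 = 45.941
  Defender, Injured: 65×48/136 = 22.941
  Defender, Not injured: 65×88/136 = 42.059
Contributions (O − E)²/E:
  (26 − 25.059)²/25.059 = 0.0353
  (45 − 45.941)²/45.941 = 0.0193
  (22 − 22.941)²/22.941 = 0.0386
  (43 − 42.059)²/42.059 = 0.0211
χ² = 0.0353 + 0.0193 + 0.0386 + 0.0211 = 0.11
df = (2−1)(2−1) = 1. Since 0.11 < 3.841, fail to reject the null hypothesis of independence at α = 0.05.

0.11; fail to reject H₀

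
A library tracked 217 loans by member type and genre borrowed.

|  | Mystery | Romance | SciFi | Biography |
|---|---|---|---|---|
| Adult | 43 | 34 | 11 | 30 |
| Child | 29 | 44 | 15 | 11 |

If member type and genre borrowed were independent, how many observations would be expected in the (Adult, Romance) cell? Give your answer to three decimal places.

42.415

Row total (Adult) = 118; column total (Romance) = 78; grand total N = 217.
Expected count = (row total × column total) / N = 118 × 78 / 217 = 42.415.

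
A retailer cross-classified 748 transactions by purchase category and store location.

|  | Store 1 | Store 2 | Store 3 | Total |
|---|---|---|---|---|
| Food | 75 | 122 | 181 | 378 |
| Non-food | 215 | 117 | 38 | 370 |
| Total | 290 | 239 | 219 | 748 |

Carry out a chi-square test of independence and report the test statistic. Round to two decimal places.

161.00

Grand total N = 748.
Expected counts (row total × column total / N):
  Food, Store 1: 378×290/748 = 146.551
  Food, Store 2: 378×239/748 = 120.778
  Food, Store 3: 378×219/748 = 110.671
  Non-food, Store 1: 370×290/748 = 143.449
  Non-food, Store 2: 370×239/748 = 118.222
  Non-food, Store 3: 370×219/748 = 108.329
Contributions (O − E)²/E:
  (75 − 146.551)²/146.551 = 34.9335
  (122 − 120.778)²/120.778 = 0.0124
  (181 − 110.671)²/110.671 = 44.6925
  (215 − 143.449)²/143.449 = 35.6890
  (117 − 118.222)²/118.222 = 0.0126
  (38 − 108.329)²/108.329 = 45.6588
χ² = 34.9335 + 0.0124 + 44.6925 + 35.6890 + 0.0126 + 45.6588 = 161.00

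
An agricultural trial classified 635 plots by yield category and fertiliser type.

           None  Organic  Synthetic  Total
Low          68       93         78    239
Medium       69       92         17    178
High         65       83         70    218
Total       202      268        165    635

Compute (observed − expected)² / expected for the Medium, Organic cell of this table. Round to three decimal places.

Row total (Medium) = 178; column total (Organic) = 268; N = 635.
Expected count E = 178 × 268 / 635 = 75.1244.
Contribution = (O − E)²/E = (92 − 75.1244)² / 75.1244 = 3.791.

3.791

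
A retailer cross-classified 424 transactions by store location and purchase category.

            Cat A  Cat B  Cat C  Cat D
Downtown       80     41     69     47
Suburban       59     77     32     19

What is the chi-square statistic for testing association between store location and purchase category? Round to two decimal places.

34.17

Row totals: 237, 187. Column totals: 139, 118, 101, 66. Grand total N = 424.
Expected counts (row total × column total / N):
  Downtown, Cat A: 237×139/424 = 77.696
  Downtown, Cat B: 237×118/424 = 65.958
  Downtown, Cat C: 237×101/424 = 56.455
  Downtown, Cat D: 237×66/424 = 36.892
  Suburban, Cat A: 187×139/424 = 61.304
  Suburban, Cat B: 187×118/424 = 52.042
  Suburban, Cat C: 187×101/424 = 44.545
  Suburban, Cat D: 187×66/424 = 29.108
Contributions (O − E)²/E:
  (80 − 77.696)²/77.696 = 0.0683
  (41 − 65.958)²/65.958 = 9.4439
  (69 − 56.455)²/56.455 = 2.7877
  (47 − 36.892)²/36.892 = 2.7695
  (59 − 61.304)²/61.304 = 0.0866
  (77 − 52.042)²/52.042 = 11.9692
  (32 − 44.545)²/44.545 = 3.5330
  (19 − 29.108)²/29.108 = 3.5101
χ² = 0.0683 + 9.4439 + 2.7877 + 2.7695 + 0.0866 + 11.9692 + 3.5330 + 3.5101 = 34.17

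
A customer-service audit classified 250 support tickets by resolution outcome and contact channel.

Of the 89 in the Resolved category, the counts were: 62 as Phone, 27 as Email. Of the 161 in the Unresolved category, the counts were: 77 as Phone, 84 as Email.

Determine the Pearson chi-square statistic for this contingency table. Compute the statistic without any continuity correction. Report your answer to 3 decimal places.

11.071

Row totals: 89, 161. Column totals: 139, 111. Grand total N = 250.
Expected counts (row total × column total / N):
  Resolved, Phone: 89×139/250 = 49.4840
  Resolved, Email: 89×111/250 = 39.5160
  Unresolved, Phone: 161×139/250 = 89.5160
  Unresolved, Email: 161×111/250 = 71.4840
Contributions (O − E)²/E:
  (62 − 49.4840)²/49.4840 = 3.1657
  (27 − 39.5160)²/39.5160 = 3.9642
  (77 − 89.5160)²/89.5160 = 1.7500
  (84 − 71.4840)²/71.4840 = 2.1914
χ² = 3.1657 + 3.9642 + 1.7500 + 2.1914 = 11.071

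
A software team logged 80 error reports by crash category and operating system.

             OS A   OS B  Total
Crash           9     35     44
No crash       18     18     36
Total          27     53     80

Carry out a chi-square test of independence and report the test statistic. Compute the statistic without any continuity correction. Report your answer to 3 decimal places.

Grand total N = 80.
Expected counts (row total × column total / N):
  Crash, OS A: 44×27/80 = 14.8500
  Crash, OS B: 44×53/80 = 29.1500
  No crash, OS A: 36×27/80 = 12.1500
  No crash, OS B: 36×53/80 = 23.8500
Contributions (O − E)²/E:
  (9 − 14.8500)²/14.8500 = 2.3045
  (35 − 29.1500)²/29.1500 = 1.1740
  (18 − 12.1500)²/12.1500 = 2.8167
  (18 − 23.8500)²/23.8500 = 1.4349
χ² = 2.3045 + 1.1740 + 2.8167 + 1.4349 = 7.730

7.730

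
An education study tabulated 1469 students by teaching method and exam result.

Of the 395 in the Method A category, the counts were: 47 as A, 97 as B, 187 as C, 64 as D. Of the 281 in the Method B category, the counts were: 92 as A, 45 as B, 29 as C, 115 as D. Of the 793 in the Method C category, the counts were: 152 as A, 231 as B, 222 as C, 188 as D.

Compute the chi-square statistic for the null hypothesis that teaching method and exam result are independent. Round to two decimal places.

169.25

Row totals: 395, 281, 793. Column totals: 291, 373, 438, 367. Grand total N = 1469.
Expected counts (row total × column total / N):
  Method A, A: 395×291/1469 = 78.247
  Method A, B: 395×373/1469 = 100.296
  Method A, C: 395×438/1469 = 117.774
  Method A, D: 395×367/1469 = 98.683
  Method B, A: 281×291/1469 = 55.664
  Method B, B: 281×373/1469 = 71.350
  Method B, C: 281×438/1469 = 83.784
  Method B, D: 281×367/1469 = 70.202
  Method C, A: 793×291/1469 = 157.088
  Method C, B: 793×373/1469 = 201.354
  Method C, C: 793×438/1469 = 236.442
  Method C, D: 793×367/1469 = 198.115
Contributions (O − E)²/E:
  (47 − 78.247)²/78.247 = 12.4781
  (97 − 100.296)²/100.296 = 0.1083
  (187 − 117.774)²/117.774 = 40.6901
  (64 − 98.683)²/98.683 = 12.1896
  (92 − 55.664)²/55.664 = 23.7192
  (45 − 71.350)²/71.350 = 9.7312
  (29 − 83.784)²/83.784 = 35.8217
  (115 − 70.202)²/70.202 = 28.5869
  (152 − 157.088)²/157.088 = 0.1648
  (231 − 201.354)²/201.354 = 4.3649
  (222 − 236.442)²/236.442 = 0.8821
  (188 − 198.115)²/198.115 = 0.5164
χ² = 12.4781 + 0.1083 + 40.6901 + 12.1896 + 23.7192 + 9.7312 + 35.8217 + 28.5869 + 0.1648 + 4.3649 + 0.8821 + 0.5164 = 169.25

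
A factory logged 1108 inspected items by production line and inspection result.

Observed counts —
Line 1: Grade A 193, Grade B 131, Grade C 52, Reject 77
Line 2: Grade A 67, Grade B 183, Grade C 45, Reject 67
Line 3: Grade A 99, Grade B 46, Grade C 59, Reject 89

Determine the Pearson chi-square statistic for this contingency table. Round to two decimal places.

Row totals: 453, 362, 293. Column totals: 359, 360, 156, 233. Grand total N = 1108.
Expected counts (row total × column total / N):
  Line 1, Grade A: 453×359/1108 = 146.7753
  Line 1, Grade B: 453×360/1108 = 147.1841
  Line 1, Grade C: 453×156/1108 = 63.7798
  Line 1, Reject: 453×233/1108 = 95.2608
  Line 2, Grade A: 362×359/1108 = 117.2906
  Line 2, Grade B: 362×360/1108 = 117.6173
  Line 2, Grade C: 362×156/1108 = 50.9675
  Line 2, Reject: 362×233/1108 = 76.1245
  Line 3, Grade A: 293×359/1108 = 94.9341
  Line 3, Grade B: 293×360/1108 = 95.1986
  Line 3, Grade C: 293×156/1108 = 41.2527
  Line 3, Reject: 293×233/1108 = 61.6146
Contributions (O − E)²/E:
  (193 − 146.7753)²/146.7753 = 14.5578
  (131 − 147.1841)²/147.1841 = 1.7796
  (52 − 63.7798)²/63.7798 = 2.1757
  (77 − 95.2608)²/95.2608 = 3.5005
  (67 − 117.2906)²/117.2906 = 21.5631
  (183 − 117.6173)²/117.6173 = 36.3458
  (45 − 50.9675)²/50.9675 = 0.6987
  (67 − 76.1245)²/76.1245 = 1.0937
  (99 − 94.9341)²/94.9341 = 0.1741
  (46 − 95.1986)²/95.1986 = 25.4258
  (59 − 41.2527)²/41.2527 = 7.6351
  (89 − 61.6146)²/61.6146 = 12.1718
χ² = 14.5578 + 1.7796 + 2.1757 + 3.5005 + 21.5631 + 36.3458 + 0.6987 + 1.0937 + 0.1741 + 25.4258 + 7.6351 + 12.1718 = 127.12

127.12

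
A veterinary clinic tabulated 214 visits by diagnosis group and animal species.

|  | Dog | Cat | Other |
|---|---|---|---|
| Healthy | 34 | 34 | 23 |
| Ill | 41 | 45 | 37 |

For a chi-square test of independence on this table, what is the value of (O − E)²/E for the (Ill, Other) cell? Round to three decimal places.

Row total (Ill) = 123; column total (Other) = 60; N = 214.
Expected count E = 123 × 60 / 214 = 34.4860.
Contribution = (O − E)²/E = (37 − 34.4860)² / 34.4860 = 0.183.

0.183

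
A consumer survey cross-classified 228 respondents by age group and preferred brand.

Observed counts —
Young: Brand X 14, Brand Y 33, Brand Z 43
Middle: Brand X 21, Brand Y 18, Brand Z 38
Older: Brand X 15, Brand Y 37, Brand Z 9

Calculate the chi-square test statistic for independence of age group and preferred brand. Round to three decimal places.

28.184

Row totals: 90, 77, 61. Column totals: 50, 88, 90. Grand total N = 228.
Expected counts (row total × column total / N):
  Young, Brand X: 90×50/228 = 19.73684
  Young, Brand Y: 90×88/228 = 34.73684
  Young, Brand Z: 90×90/228 = 35.52632
  Middle, Brand X: 77×50/228 = 16.88596
  Middle, Brand Y: 77×88/228 = 29.71930
  Middle, Brand Z: 77×90/228 = 30.39474
  Older, Brand X: 61×50/228 = 13.37719
  Older, Brand Y: 61×88/228 = 23.54386
  Older, Brand Z: 61×90/228 = 24.07895
Contributions (O − E)²/E:
  (14 − 19.73684)²/19.73684 = 1.6675
  (33 − 34.73684)²/34.73684 = 0.0868
  (43 − 35.52632)²/35.52632 = 1.5722
  (21 − 16.88596)²/16.88596 = 1.0023
  (18 − 29.71930)²/29.71930 = 4.6213
  (38 − 30.39474)²/30.39474 = 1.9030
  (15 − 13.37719)²/13.37719 = 0.1969
  (37 − 23.54386)²/23.54386 = 7.6907
  (9 − 24.07895)²/24.07895 = 9.4429
χ² = 1.6675 + 0.0868 + 1.5722 + 1.0023 + 4.6213 + 1.9030 + 0.1969 + 7.6907 + 9.4429 = 28.184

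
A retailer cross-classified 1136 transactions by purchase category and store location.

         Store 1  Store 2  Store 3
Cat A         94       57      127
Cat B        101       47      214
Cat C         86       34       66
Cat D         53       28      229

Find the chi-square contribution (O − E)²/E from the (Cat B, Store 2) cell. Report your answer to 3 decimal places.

Row total (Cat B) = 362; column total (Store 2) = 166; N = 1136.
Expected count E = 362 × 166 / 1136 = 52.89789.
Contribution = (O − E)²/E = (47 − 52.89789)² / 52.89789 = 0.658.

0.658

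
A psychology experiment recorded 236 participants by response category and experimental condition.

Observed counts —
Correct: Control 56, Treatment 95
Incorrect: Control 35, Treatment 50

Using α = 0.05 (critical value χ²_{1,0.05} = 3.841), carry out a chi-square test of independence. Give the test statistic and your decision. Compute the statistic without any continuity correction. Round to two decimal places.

0.38; fail to reject H₀

Row totals: 151, 85. Column totals: 91, 145. Grand total N = 236.
Expected counts (row total × column total / N):
  Correct, Control: 151×91/236 = 58.2246
  Correct, Treatment: 151×145/236 = 92.7754
  Incorrect, Control: 85×91/236 = 32.7754
  Incorrect, Treatment: 85×145/236 = 52.2246
Contributions (O − E)²/E:
  (56 − 58.2246)²/58.2246 = 0.0850
  (95 − 92.7754)²/92.7754 = 0.0533
  (35 − 32.7754)²/32.7754 = 0.1510
  (50 − 52.2246)²/52.2246 = 0.0948
χ² = 0.0850 + 0.0533 + 0.1510 + 0.0948 = 0.38
df = (2−1)(2−1) = 1. Since 0.38 < 3.841, fail to reject the null hypothesis of independence at α = 0.05.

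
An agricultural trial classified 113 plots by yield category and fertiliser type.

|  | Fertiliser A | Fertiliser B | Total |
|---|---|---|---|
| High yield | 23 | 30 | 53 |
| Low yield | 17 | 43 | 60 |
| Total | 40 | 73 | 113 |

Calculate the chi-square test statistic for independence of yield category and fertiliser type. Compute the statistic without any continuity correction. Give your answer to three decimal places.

Grand total N = 113.
Expected counts (row total × column total / N):
  High yield, Fertiliser A: 53×40/113 = 18.7611
  High yield, Fertiliser B: 53×73/113 = 34.2389
  Low yield, Fertiliser A: 60×40/113 = 21.2389
  Low yield, Fertiliser B: 60×73/113 = 38.7611
Contributions (O − E)²/E:
  (23 − 18.7611)²/18.7611 = 0.9577
  (30 − 34.2389)²/34.2389 = 0.5248
  (17 − 21.2389)²/21.2389 = 0.8460
  (43 − 38.7611)²/38.7611 = 0.4636
χ² = 0.9577 + 0.5248 + 0.8460 + 0.4636 = 2.792

2.792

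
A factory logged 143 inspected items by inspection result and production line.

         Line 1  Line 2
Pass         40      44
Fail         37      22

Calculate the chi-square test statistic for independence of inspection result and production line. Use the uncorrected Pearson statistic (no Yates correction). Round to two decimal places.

Row totals: 84, 59. Column totals: 77, 66. Grand total N = 143.
Expected counts (row total × column total / N):
  Pass, Line 1: 84×77/143 = 45.231
  Pass, Line 2: 84×66/143 = 38.769
  Fail, Line 1: 59×77/143 = 31.769
  Fail, Line 2: 59×66/143 = 27.231
Contributions (O − E)²/E:
  (40 − 45.231)²/45.231 = 0.6050
  (44 − 38.769)²/38.769 = 0.7058
  (37 − 31.769)²/31.769 = 0.8613
  (22 − 27.231)²/27.231 = 1.0049
χ² = 0.6050 + 0.7058 + 0.8613 + 1.0049 = 3.18

3.18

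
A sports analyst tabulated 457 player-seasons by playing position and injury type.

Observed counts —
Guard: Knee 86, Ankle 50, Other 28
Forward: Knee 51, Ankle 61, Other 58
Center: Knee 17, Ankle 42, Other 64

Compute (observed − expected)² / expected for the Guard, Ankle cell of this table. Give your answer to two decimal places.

Row total (Guard) = 164; column total (Ankle) = 153; N = 457.
Expected count E = 164 × 153 / 457 = 54.906.
Contribution = (O − E)²/E = (50 − 54.906)² / 54.906 = 0.44.

0.44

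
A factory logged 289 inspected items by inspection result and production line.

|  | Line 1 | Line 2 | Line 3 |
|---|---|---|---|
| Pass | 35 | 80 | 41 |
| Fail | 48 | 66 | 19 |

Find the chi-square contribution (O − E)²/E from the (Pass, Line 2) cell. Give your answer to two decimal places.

0.02

Row total (Pass) = 156; column total (Line 2) = 146; N = 289.
Expected count E = 156 × 146 / 289 = 78.810.
Contribution = (O − E)²/E = (80 − 78.810)² / 78.810 = 0.02.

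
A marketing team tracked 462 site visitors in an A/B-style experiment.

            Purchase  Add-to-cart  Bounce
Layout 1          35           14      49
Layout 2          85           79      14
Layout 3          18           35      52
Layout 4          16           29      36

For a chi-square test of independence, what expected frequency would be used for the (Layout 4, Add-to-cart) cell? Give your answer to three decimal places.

27.526

Row total (Layout 4) = 81; column total (Add-to-cart) = 157; grand total N = 462.
Expected count = (row total × column total) / N = 81 × 157 / 462 = 27.526.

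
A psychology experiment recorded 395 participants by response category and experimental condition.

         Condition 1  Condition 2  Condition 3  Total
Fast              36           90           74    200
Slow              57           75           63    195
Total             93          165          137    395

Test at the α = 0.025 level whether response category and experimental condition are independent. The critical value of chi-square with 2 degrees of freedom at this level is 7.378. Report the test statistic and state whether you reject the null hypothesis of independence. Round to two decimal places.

6.93; fail to reject H₀

Grand total N = 395.
Expected counts (row total × column total / N):
  Fast, Condition 1: 200×93/395 = 47.089
  Fast, Condition 2: 200×165/395 = 83.544
  Fast, Condition 3: 200×137/395 = 69.367
  Slow, Condition 1: 195×93/395 = 45.911
  Slow, Condition 2: 195×165/395 = 81.456
  Slow, Condition 3: 195×137/395 = 67.633
Contributions (O − E)²/E:
  (36 − 47.089)²/47.089 = 2.6114
  (90 − 83.544)²/83.544 = 0.4989
  (74 − 69.367)²/69.367 = 0.3094
  (57 − 45.911)²/45.911 = 2.6784
  (75 − 81.456)²/81.456 = 0.5117
  (63 − 67.633)²/67.633 = 0.3174
χ² = 2.6114 + 0.4989 + 0.3094 + 2.6784 + 0.5117 + 0.3174 = 6.93
df = (2−1)(3−1) = 2. Since 6.93 < 7.378, fail to reject the null hypothesis of independence at α = 0.025.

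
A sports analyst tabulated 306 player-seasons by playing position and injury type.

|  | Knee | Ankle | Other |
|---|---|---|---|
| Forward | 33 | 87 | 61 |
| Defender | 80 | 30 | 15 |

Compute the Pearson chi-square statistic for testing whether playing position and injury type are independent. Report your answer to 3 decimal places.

67.161

Row totals: 181, 125. Column totals: 113, 117, 76. Grand total N = 306.
Expected counts (row total × column total / N):
  Forward, Knee: 181×113/306 = 66.8399
  Forward, Ankle: 181×117/306 = 69.2059
  Forward, Other: 181×76/306 = 44.9542
  Defender, Knee: 125×113/306 = 46.1601
  Defender, Ankle: 125×117/306 = 47.7941
  Defender, Other: 125×76/306 = 31.0458
Contributions (O − E)²/E:
  (33 − 66.8399)²/66.8399 = 17.1326
  (87 − 69.2059)²/69.2059 = 4.5752
  (61 − 44.9542)²/44.9542 = 5.7273
  (80 − 46.1601)²/46.1601 = 24.8080
  (30 − 47.7941)²/47.7941 = 6.6249
  (15 − 31.0458)²/31.0458 = 8.2932
χ² = 17.1326 + 4.5752 + 5.7273 + 24.8080 + 6.6249 + 8.2932 = 67.161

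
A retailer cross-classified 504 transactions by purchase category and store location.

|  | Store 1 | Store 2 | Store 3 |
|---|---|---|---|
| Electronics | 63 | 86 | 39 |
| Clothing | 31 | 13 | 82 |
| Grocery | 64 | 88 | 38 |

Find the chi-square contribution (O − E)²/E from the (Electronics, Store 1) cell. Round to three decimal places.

Row total (Electronics) = 188; column total (Store 1) = 158; N = 504.
Expected count E = 188 × 158 / 504 = 58.9365.
Contribution = (O − E)²/E = (63 − 58.9365)² / 58.9365 = 0.280.

0.280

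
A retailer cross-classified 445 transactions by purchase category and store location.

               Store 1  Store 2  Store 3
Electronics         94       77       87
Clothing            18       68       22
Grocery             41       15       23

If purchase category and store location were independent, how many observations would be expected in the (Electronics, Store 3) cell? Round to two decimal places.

Row total (Electronics) = 258; column total (Store 3) = 132; grand total N = 445.
Expected count = (row total × column total) / N = 258 × 132 / 445 = 76.53.

76.53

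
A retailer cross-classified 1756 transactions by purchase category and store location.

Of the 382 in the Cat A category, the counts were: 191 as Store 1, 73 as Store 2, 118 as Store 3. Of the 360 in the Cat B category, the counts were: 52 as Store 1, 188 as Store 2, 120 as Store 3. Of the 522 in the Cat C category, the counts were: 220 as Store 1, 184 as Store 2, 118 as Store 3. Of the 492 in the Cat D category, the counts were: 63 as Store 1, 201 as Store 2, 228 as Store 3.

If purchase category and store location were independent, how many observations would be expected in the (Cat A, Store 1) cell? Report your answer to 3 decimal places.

Row total (Cat A) = 382; column total (Store 1) = 526; grand total N = 1756.
Expected count = (row total × column total) / N = 382 × 526 / 1756 = 114.426.

114.426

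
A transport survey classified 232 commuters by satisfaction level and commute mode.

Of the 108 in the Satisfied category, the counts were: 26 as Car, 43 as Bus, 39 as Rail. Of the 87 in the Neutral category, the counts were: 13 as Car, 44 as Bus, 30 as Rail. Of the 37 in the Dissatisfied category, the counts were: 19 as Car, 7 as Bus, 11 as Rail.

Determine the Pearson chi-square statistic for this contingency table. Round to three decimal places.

Row totals: 108, 87, 37. Column totals: 58, 94, 80. Grand total N = 232.
Expected counts (row total × column total / N):
  Satisfied, Car: 108×58/232 = 27.0000
  Satisfied, Bus: 108×94/232 = 43.7586
  Satisfied, Rail: 108×80/232 = 37.2414
  Neutral, Car: 87×58/232 = 21.7500
  Neutral, Bus: 87×94/232 = 35.2500
  Neutral, Rail: 87×80/232 = 30.0000
  Dissatisfied, Car: 37×58/232 = 9.2500
  Dissatisfied, Bus: 37×94/232 = 14.9914
  Dissatisfied, Rail: 37×80/232 = 12.7586
Contributions (O − E)²/E:
  (26 − 27.0000)²/27.0000 = 0.0370
  (43 − 43.7586)²/43.7586 = 0.0132
  (39 − 37.2414)²/37.2414 = 0.0830
  (13 − 21.7500)²/21.7500 = 3.5201
  (44 − 35.2500)²/35.2500 = 2.1720
  (30 − 30.0000)²/30.0000 = 0.0000
  (19 − 9.2500)²/9.2500 = 10.2770
  (7 − 14.9914)²/14.9914 = 4.2599
  (11 − 12.7586)²/12.7586 = 0.2424
χ² = 0.0370 + 0.0132 + 0.0830 + 3.5201 + 2.1720 + 0.0000 + 10.2770 + 4.2599 + 0.2424 = 20.605

20.605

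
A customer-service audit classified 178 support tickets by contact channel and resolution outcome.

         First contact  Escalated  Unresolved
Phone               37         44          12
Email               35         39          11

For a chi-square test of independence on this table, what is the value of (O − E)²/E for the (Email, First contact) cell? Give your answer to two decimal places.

Row total (Email) = 85; column total (First contact) = 72; N = 178.
Expected count E = 85 × 72 / 178 = 34.382.
Contribution = (O − E)²/E = (35 − 34.382)² / 34.382 = 0.01.

0.01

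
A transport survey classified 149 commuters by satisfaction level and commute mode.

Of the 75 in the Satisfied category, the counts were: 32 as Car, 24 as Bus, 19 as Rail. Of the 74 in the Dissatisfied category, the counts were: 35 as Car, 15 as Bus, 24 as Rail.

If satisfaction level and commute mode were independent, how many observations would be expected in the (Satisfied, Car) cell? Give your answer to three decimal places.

Row total (Satisfied) = 75; column total (Car) = 67; grand total N = 149.
Expected count = (row total × column total) / N = 75 × 67 / 149 = 33.725.

33.725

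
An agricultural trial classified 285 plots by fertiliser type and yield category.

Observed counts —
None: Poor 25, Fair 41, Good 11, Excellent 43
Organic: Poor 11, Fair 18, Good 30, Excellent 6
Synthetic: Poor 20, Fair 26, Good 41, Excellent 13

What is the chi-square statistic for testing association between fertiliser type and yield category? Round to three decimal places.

48.882

Row totals: 120, 65, 100. Column totals: 56, 85, 82, 62. Grand total N = 285.
Expected counts (row total × column total / N):
  None, Poor: 120×56/285 = 23.5789
  None, Fair: 120×85/285 = 35.7895
  None, Good: 120×82/285 = 34.5263
  None, Excellent: 120×62/285 = 26.1053
  Organic, Poor: 65×56/285 = 12.7719
  Organic, Fair: 65×85/285 = 19.3860
  Organic, Good: 65×82/285 = 18.7018
  Organic, Excellent: 65×62/285 = 14.1404
  Synthetic, Poor: 100×56/285 = 19.6491
  Synthetic, Fair: 100×85/285 = 29.8246
  Synthetic, Good: 100×82/285 = 28.7719
  Synthetic, Excellent: 100×62/285 = 21.7544
Contributions (O − E)²/E:
  (25 − 23.5789)²/23.5789 = 0.0856
  (41 − 35.7895)²/35.7895 = 0.7586
  (11 − 34.5263)²/34.5263 = 16.0309
  (43 − 26.1053)²/26.1053 = 10.9338
  (11 − 12.7719)²/12.7719 = 0.2458
  (18 − 19.3860)²/19.3860 = 0.0991
  (30 − 18.7018)²/18.7018 = 6.8255
  (6 − 14.1404)²/14.1404 = 4.6863
  (20 − 19.6491)²/19.6491 = 0.0063
  (26 − 29.8246)²/29.8246 = 0.4905
  (41 − 28.7719)²/28.7719 = 5.1970
  (13 − 21.7544)²/21.7544 = 3.5229
χ² = 0.0856 + 0.7586 + 16.0309 + 10.9338 + 0.2458 + 0.0991 + 6.8255 + 4.6863 + 0.0063 + 0.4905 + 5.1970 + 3.5229 = 48.882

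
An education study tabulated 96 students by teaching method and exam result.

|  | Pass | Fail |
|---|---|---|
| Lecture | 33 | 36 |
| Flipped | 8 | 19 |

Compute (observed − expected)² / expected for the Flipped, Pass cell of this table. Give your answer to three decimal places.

1.081

Row total (Flipped) = 27; column total (Pass) = 41; N = 96.
Expected count E = 27 × 41 / 96 = 11.5312.
Contribution = (O − E)²/E = (8 − 11.5312)² / 11.5312 = 1.081.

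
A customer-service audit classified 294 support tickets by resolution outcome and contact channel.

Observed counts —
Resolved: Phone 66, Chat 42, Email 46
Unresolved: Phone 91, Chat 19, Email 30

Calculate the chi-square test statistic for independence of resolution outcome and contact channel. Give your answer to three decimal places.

Row totals: 154, 140. Column totals: 157, 61, 76. Grand total N = 294.
Expected counts (row total × column total / N):
  Resolved, Phone: 154×157/294 = 82.2381
  Resolved, Chat: 154×61/294 = 31.9524
  Resolved, Email: 154×76/294 = 39.8095
  Unresolved, Phone: 140×157/294 = 74.7619
  Unresolved, Chat: 140×61/294 = 29.0476
  Unresolved, Email: 140×76/294 = 36.1905
Contributions (O − E)²/E:
  (66 − 82.2381)²/82.2381 = 3.2062
  (42 − 31.9524)²/31.9524 = 3.1595
  (46 − 39.8095)²/39.8095 = 0.9626
  (91 − 74.7619)²/74.7619 = 3.5269
  (19 − 29.0476)²/29.0476 = 3.4755
  (30 − 36.1905)²/36.1905 = 1.0589
χ² = 3.2062 + 3.1595 + 0.9626 + 3.5269 + 3.4755 + 1.0589 = 15.390

15.390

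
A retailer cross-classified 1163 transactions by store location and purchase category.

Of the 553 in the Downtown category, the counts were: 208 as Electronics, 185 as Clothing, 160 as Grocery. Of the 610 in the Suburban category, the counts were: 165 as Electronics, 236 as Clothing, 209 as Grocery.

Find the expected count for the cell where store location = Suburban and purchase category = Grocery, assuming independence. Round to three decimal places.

193.543

Row total (Suburban) = 610; column total (Grocery) = 369; grand total N = 1163.
Expected count = (row total × column total) / N = 610 × 369 / 1163 = 193.543.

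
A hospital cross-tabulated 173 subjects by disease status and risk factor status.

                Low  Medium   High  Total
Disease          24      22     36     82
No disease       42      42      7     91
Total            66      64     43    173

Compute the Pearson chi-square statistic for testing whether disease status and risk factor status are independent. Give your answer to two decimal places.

Grand total N = 173.
Expected counts (row total × column total / N):
  Disease, Low: 82×66/173 = 31.283
  Disease, Medium: 82×64/173 = 30.335
  Disease, High: 82×43/173 = 20.382
  No disease, Low: 91×66/173 = 34.717
  No disease, Medium: 91×64/173 = 33.665
  No disease, High: 91×43/173 = 22.618
Contributions (O − E)²/E:
  (24 − 31.283)²/31.283 = 1.6956
  (22 − 30.335)²/30.335 = 2.2902
  (36 − 20.382)²/20.382 = 11.9675
  (42 − 34.717)²/34.717 = 1.5278
  (42 − 33.665)²/33.665 = 2.0636
  (7 − 22.618)²/22.618 = 10.7844
χ² = 1.6956 + 2.2902 + 11.9675 + 1.5278 + 2.0636 + 10.7844 = 30.33

30.33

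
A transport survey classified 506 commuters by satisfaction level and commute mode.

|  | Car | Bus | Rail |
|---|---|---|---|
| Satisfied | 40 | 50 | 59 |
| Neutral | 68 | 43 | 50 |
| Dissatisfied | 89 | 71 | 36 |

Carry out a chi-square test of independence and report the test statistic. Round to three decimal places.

Row totals: 149, 161, 196. Column totals: 197, 164, 145. Grand total N = 506.
Expected counts (row total × column total / N):
  Satisfied, Car: 149×197/506 = 58.0099
  Satisfied, Bus: 149×164/506 = 48.2925
  Satisfied, Rail: 149×145/506 = 42.6976
  Neutral, Car: 161×197/506 = 62.6818
  Neutral, Bus: 161×164/506 = 52.1818
  Neutral, Rail: 161×145/506 = 46.1364
  Dissatisfied, Car: 196×197/506 = 76.3083
  Dissatisfied, Bus: 196×164/506 = 63.5257
  Dissatisfied, Rail: 196×145/506 = 56.1660
Contributions (O − E)²/E:
  (40 − 58.0099)²/58.0099 = 5.5914
  (50 − 48.2925)²/48.2925 = 0.0604
  (59 − 42.6976)²/42.6976 = 6.2244
  (68 − 62.6818)²/62.6818 = 0.4512
  (43 − 52.1818)²/52.1818 = 1.6156
  (50 − 46.1364)²/46.1364 = 0.3235
  (89 − 76.3083)²/76.3083 = 2.1109
  (71 − 63.5257)²/63.5257 = 0.8794
  (36 − 56.1660)²/56.1660 = 7.2405
χ² = 5.5914 + 0.0604 + 6.2244 + 0.4512 + 1.6156 + 0.3235 + 2.1109 + 0.8794 + 7.2405 = 24.497

24.497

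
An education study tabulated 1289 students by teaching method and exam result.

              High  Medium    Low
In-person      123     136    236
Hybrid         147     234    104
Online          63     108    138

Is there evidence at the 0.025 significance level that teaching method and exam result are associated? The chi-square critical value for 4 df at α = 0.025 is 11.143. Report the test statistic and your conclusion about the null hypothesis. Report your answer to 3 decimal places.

88.252; reject H₀

Row totals: 495, 485, 309. Column totals: 333, 478, 478. Grand total N = 1289.
Expected counts (row total × column total / N):
  In-person, High: 495×333/1289 = 127.8782
  In-person, Medium: 495×478/1289 = 183.5609
  In-person, Low: 495×478/1289 = 183.5609
  Hybrid, High: 485×333/1289 = 125.2948
  Hybrid, Medium: 485×478/1289 = 179.8526
  Hybrid, Low: 485×478/1289 = 179.8526
  Online, High: 309×333/1289 = 79.8270
  Online, Medium: 309×478/1289 = 114.5865
  Online, Low: 309×478/1289 = 114.5865
Contributions (O − E)²/E:
  (123 − 127.8782)²/127.8782 = 0.1861
  (136 − 183.5609)²/183.5609 = 12.3231
  (236 − 183.5609)²/183.5609 = 14.9806
  (147 − 125.2948)²/125.2948 = 3.7601
  (234 − 179.8526)²/179.8526 = 16.3019
  (104 − 179.8526)²/179.8526 = 31.9907
  (63 − 79.8270)²/79.8270 = 3.5470
  (108 − 114.5865)²/114.5865 = 0.3786
  (138 − 114.5865)²/114.5865 = 4.7841
χ² = 0.1861 + 12.3231 + 14.9806 + 3.7601 + 16.3019 + 31.9907 + 3.5470 + 0.3786 + 4.7841 = 88.252
df = (3−1)(3−1) = 4. Since 88.252 > 11.143, reject the null hypothesis of independence at α = 0.025.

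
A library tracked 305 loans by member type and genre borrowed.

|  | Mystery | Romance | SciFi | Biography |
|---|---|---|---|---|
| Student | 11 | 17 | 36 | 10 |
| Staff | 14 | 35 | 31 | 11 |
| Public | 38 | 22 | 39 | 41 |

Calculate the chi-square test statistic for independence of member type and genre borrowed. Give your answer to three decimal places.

33.402

Row totals: 74, 91, 140. Column totals: 63, 74, 106, 62. Grand total N = 305.
Expected counts (row total × column total / N):
  Student, Mystery: 74×63/305 = 15.28525
  Student, Romance: 74×74/305 = 17.95410
  Student, SciFi: 74×106/305 = 25.71803
  Student, Biography: 74×62/305 = 15.04262
  Staff, Mystery: 91×63/305 = 18.79672
  Staff, Romance: 91×74/305 = 22.07869
  Staff, SciFi: 91×106/305 = 31.62623
  Staff, Biography: 91×62/305 = 18.49836
  Public, Mystery: 140×63/305 = 28.91803
  Public, Romance: 140×74/305 = 33.96721
  Public, SciFi: 140×106/305 = 48.65574
  Public, Biography: 140×62/305 = 28.45902
Contributions (O − E)²/E:
  (11 − 15.28525)²/15.28525 = 1.2014
  (17 − 17.95410)²/17.95410 = 0.0507
  (36 − 25.71803)²/25.71803 = 4.1107
  (10 − 15.04262)²/15.04262 = 1.6904
  (14 − 18.79672)²/18.79672 = 1.2241
  (35 − 22.07869)²/22.07869 = 7.5621
  (31 − 31.62623)²/31.62623 = 0.0124
  (11 − 18.49836)²/18.49836 = 3.0395
  (38 − 28.91803)²/28.91803 = 2.8523
  (22 − 33.96721)²/33.96721 = 4.2162
  (39 − 48.65574)²/48.65574 = 1.9162
  (41 − 28.45902)²/28.45902 = 5.5264
χ² = 1.2014 + 0.0507 + 4.1107 + 1.6904 + 1.2241 + 7.5621 + 0.0124 + 3.0395 + 2.8523 + 4.2162 + 1.9162 + 5.5264 = 33.402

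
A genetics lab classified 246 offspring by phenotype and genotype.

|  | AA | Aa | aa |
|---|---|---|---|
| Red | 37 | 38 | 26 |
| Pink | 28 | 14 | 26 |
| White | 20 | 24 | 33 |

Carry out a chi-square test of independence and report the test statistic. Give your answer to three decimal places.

10.523

Row totals: 101, 68, 77. Column totals: 85, 76, 85. Grand total N = 246.
Expected counts (row total × column total / N):
  Red, AA: 101×85/246 = 34.8984
  Red, Aa: 101×76/246 = 31.2033
  Red, aa: 101×85/246 = 34.8984
  Pink, AA: 68×85/246 = 23.4959
  Pink, Aa: 68×76/246 = 21.0081
  Pink, aa: 68×85/246 = 23.4959
  White, AA: 77×85/246 = 26.6057
  White, Aa: 77×76/246 = 23.7886
  White, aa: 77×85/246 = 26.6057
Contributions (O − E)²/E:
  (37 − 34.8984)²/34.8984 = 0.1266
  (38 − 31.2033)²/31.2033 = 1.4805
  (26 − 34.8984)²/34.8984 = 2.2689
  (28 − 23.4959)²/23.4959 = 0.8634
  (14 − 21.0081)²/21.0081 = 2.3378
  (26 − 23.4959)²/23.4959 = 0.2669
  (20 − 26.6057)²/26.6057 = 1.6401
  (24 − 23.7886)²/23.7886 = 0.0019
  (33 − 26.6057)²/26.6057 = 1.5368
χ² = 0.1266 + 1.4805 + 2.2689 + 0.8634 + 2.3378 + 0.2669 + 1.6401 + 0.0019 + 1.5368 = 10.523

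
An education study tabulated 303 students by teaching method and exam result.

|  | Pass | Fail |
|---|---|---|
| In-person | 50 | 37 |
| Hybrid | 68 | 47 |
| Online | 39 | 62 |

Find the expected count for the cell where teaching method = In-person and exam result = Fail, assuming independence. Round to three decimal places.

Row total (In-person) = 87; column total (Fail) = 146; grand total N = 303.
Expected count = (row total × column total) / N = 87 × 146 / 303 = 41.921.

41.921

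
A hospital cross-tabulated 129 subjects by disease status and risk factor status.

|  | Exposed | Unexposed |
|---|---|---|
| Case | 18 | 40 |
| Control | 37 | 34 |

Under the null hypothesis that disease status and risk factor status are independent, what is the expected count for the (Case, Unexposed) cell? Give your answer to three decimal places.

33.271

Row total (Case) = 58; column total (Unexposed) = 74; grand total N = 129.
Expected count = (row total × column total) / N = 58 × 74 / 129 = 33.271.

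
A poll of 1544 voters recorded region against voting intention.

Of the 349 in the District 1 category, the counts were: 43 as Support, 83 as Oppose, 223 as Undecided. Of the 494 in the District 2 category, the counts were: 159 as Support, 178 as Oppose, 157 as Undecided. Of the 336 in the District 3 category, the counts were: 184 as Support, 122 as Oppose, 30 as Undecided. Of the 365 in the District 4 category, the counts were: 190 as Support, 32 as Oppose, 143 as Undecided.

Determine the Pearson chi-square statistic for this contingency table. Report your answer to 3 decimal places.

Row totals: 349, 494, 336, 365. Column totals: 576, 415, 553. Grand total N = 1544.
Expected counts (row total × column total / N):
  District 1, Support: 349×576/1544 = 130.1969
  District 1, Oppose: 349×415/1544 = 93.8051
  District 1, Undecided: 349×553/1544 = 124.9981
  District 2, Support: 494×576/1544 = 184.2902
  District 2, Oppose: 494×415/1544 = 132.7785
  District 2, Undecided: 494×553/1544 = 176.9313
  District 3, Support: 336×576/1544 = 125.3472
  District 3, Oppose: 336×415/1544 = 90.3109
  District 3, Undecided: 336×553/1544 = 120.3420
  District 4, Support: 365×576/1544 = 136.1658
  District 4, Oppose: 365×415/1544 = 98.1056
  District 4, Undecided: 365×553/1544 = 130.7286
Contributions (O − E)²/E:
  (43 − 130.1969)²/130.1969 = 58.3985
  (83 − 93.8051)²/93.8051 = 1.2446
  (223 − 124.9981)²/124.9981 = 76.8361
  (159 − 184.2902)²/184.2902 = 3.4706
  (178 − 132.7785)²/132.7785 = 15.4015
  (157 − 176.9313)²/176.9313 = 2.2453
  (184 − 125.3472)²/125.3472 = 27.4450
  (122 − 90.3109)²/90.3109 = 11.1194
  (30 − 120.3420)²/120.3420 = 67.8207
  (190 − 136.1658)²/136.1658 = 21.2838
  (32 − 98.1056)²/98.1056 = 44.5433
  (143 − 130.7286)²/130.7286 = 1.1519
χ² = 58.3985 + 1.2446 + 76.8361 + 3.4706 + 15.4015 + 2.2453 + 27.4450 + 11.1194 + 67.8207 + 21.2838 + 44.5433 + 1.1519 = 330.961

330.961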